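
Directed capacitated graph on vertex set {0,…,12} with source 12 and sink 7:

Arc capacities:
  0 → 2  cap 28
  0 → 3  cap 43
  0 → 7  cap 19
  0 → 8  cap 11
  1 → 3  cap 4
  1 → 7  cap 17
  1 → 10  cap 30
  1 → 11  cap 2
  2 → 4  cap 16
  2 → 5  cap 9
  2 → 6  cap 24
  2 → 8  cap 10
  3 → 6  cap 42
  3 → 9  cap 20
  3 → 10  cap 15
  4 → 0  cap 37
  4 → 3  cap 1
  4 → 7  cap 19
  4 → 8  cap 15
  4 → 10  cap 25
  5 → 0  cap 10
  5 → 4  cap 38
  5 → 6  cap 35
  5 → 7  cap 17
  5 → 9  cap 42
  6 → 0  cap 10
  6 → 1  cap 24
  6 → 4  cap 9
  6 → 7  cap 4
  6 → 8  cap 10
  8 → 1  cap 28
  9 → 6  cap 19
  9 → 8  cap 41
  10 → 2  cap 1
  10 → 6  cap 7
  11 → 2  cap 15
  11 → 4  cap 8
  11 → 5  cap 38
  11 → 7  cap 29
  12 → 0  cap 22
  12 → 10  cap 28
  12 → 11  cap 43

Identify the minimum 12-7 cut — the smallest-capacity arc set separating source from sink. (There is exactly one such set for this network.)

Min-cut arcs: {(10,2), (10,6), (12,0), (12,11)} (total capacity 73)

augment #1: 12→0→7 push 19
augment #2: 12→11→7 push 29
augment #3: 12→10→6→7 push 4
augment #4: 12→11→4→7 push 8
augment #5: 12→11→5→7 push 6
augment #6: 12→0→2→4→7 push 3
augment #7: 12→10→2→4→7 push 1
augment #8: 12→10→6→1→7 push 3
max flow = 73; residual-reachable set from 12 gives S-side
cut edges (S→T): {(10,2), (10,6), (12,0), (12,11)} total cap 73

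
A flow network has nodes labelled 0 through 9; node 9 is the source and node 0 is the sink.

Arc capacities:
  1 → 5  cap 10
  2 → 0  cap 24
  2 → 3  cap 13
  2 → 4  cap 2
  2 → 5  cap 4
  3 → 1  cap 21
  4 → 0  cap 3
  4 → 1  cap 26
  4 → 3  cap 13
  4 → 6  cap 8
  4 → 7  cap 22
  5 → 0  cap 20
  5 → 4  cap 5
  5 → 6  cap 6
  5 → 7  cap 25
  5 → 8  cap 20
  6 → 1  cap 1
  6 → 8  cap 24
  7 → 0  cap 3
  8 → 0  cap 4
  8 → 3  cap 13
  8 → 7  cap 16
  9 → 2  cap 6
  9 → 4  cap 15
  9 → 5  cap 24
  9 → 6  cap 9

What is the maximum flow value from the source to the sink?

Maximum flow value: 36

augment #1: 9→2→0 bottleneck 6, total now 6
augment #2: 9→4→0 bottleneck 3, total now 9
augment #3: 9→5→0 bottleneck 20, total now 29
augment #4: 9→4→7→0 bottleneck 3, total now 32
augment #5: 9→5→8→0 bottleneck 4, total now 36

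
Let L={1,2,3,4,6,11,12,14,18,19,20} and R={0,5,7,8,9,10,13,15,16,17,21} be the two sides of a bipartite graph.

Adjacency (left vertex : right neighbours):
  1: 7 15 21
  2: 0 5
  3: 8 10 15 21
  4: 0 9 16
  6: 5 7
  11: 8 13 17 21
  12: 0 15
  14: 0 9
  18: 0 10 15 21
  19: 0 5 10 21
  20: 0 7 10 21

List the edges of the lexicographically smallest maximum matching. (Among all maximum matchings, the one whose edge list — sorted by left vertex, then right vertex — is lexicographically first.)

|M| = 10 (so the lex-smallest maximum matching has 10 edges)
process left vertices in ascending order; for each, take the smallest-labelled available neighbour that still permits 10 edges overall, or leave it unmatched if none does
lex-smallest matching: {1-7, 2-0, 3-8, 4-16, 6-5, 11-13, 12-15, 14-9, 18-10, 19-21}

Lex-smallest maximum matching: {(1,7), (2,0), (3,8), (4,16), (6,5), (11,13), (12,15), (14,9), (18,10), (19,21)}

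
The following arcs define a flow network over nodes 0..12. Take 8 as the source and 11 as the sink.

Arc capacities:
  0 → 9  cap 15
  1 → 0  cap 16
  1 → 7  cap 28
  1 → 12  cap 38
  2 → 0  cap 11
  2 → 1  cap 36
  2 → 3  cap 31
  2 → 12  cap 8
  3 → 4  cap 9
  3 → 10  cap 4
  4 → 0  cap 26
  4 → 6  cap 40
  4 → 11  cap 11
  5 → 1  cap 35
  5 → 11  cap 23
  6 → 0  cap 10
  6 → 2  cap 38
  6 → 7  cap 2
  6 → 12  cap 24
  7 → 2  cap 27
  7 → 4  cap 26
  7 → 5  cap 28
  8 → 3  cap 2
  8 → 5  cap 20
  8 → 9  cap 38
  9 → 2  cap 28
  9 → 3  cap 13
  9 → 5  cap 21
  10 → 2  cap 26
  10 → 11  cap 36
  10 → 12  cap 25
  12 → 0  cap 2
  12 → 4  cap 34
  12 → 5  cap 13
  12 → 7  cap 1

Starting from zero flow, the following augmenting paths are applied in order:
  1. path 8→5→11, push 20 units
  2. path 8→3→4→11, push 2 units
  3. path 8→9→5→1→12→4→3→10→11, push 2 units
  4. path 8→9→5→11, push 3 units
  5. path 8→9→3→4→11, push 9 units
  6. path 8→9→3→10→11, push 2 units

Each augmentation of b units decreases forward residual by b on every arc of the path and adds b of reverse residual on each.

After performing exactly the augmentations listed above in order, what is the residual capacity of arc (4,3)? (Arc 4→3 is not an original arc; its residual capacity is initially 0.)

after path 1 (8→5→11, push 20): res(4,3)=0
after path 2 (8→3→4→11, push 2): res(4,3)=2
after path 3 (8→9→5→1→12→4→3→10→11, push 2): res(4,3)=0
after path 4 (8→9→5→11, push 3): res(4,3)=0
after path 5 (8→9→3→4→11, push 9): res(4,3)=9
after path 6 (8→9→3→10→11, push 2): res(4,3)=9

Residual capacity of (4,3): 9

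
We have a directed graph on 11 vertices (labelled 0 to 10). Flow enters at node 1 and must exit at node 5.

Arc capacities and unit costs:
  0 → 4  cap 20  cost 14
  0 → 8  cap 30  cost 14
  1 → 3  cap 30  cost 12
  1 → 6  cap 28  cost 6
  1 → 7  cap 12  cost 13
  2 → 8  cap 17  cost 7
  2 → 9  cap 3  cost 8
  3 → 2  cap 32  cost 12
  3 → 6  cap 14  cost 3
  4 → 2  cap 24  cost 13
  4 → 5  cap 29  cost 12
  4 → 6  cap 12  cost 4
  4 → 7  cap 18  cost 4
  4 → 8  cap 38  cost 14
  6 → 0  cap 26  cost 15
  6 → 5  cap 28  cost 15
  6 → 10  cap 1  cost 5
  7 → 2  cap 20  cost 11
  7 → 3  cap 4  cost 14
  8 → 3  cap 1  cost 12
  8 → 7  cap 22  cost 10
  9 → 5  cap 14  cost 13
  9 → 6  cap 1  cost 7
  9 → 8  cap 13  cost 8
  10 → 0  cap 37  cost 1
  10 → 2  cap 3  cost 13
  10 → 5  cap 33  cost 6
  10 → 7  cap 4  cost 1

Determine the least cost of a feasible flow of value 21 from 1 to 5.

shortest-cost path #1: 1→6→10→5 push 1 @ unit cost 17 (adds 17)
shortest-cost path #2: 1→6→5 push 20 @ unit cost 21 (adds 420)
total cost = 437

Minimum cost for 21 units: 437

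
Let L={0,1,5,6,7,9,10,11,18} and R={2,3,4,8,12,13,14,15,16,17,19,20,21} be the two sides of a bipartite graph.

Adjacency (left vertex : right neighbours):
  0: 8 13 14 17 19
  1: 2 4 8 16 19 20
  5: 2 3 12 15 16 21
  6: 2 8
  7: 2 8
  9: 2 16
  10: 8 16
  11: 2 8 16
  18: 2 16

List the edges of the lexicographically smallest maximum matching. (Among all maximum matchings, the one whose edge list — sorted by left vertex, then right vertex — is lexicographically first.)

Lex-smallest maximum matching: {(0,13), (1,4), (5,3), (6,2), (7,8), (9,16)}

|M| = 6 (so the lex-smallest maximum matching has 6 edges)
process left vertices in ascending order; for each, take the smallest-labelled available neighbour that still permits 6 edges overall, or leave it unmatched if none does
lex-smallest matching: {0-13, 1-4, 5-3, 6-2, 7-8, 9-16}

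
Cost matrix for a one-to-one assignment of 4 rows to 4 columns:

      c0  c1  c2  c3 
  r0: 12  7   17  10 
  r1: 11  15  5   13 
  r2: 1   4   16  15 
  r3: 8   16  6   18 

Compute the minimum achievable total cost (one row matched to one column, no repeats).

one of 2 optimal assignments: row0→col1 (cost 7), row1→col3 (cost 13), row2→col0 (cost 1), row3→col2 (cost 6)
total = 7 + 13 + 1 + 6 = 27

Minimum assignment cost: 27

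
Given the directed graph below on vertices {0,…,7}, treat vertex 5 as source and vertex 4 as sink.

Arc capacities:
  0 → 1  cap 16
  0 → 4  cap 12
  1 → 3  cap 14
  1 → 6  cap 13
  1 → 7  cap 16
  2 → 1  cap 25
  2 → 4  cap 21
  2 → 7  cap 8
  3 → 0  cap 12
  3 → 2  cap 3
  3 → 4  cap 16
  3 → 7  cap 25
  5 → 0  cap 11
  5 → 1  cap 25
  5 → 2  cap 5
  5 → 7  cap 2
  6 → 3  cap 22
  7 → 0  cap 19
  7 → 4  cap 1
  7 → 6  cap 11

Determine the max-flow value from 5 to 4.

augment #1: 5→0→4 bottleneck 11, total now 11
augment #2: 5→2→4 bottleneck 5, total now 16
augment #3: 5→7→4 bottleneck 1, total now 17
augment #4: 5→1→3→4 bottleneck 14, total now 31
augment #5: 5→7→0→4 bottleneck 1, total now 32
augment #6: 5→1→6→3→4 bottleneck 2, total now 34
augment #7: 5→1→6→3→2→4 bottleneck 3, total now 37

Maximum flow value: 37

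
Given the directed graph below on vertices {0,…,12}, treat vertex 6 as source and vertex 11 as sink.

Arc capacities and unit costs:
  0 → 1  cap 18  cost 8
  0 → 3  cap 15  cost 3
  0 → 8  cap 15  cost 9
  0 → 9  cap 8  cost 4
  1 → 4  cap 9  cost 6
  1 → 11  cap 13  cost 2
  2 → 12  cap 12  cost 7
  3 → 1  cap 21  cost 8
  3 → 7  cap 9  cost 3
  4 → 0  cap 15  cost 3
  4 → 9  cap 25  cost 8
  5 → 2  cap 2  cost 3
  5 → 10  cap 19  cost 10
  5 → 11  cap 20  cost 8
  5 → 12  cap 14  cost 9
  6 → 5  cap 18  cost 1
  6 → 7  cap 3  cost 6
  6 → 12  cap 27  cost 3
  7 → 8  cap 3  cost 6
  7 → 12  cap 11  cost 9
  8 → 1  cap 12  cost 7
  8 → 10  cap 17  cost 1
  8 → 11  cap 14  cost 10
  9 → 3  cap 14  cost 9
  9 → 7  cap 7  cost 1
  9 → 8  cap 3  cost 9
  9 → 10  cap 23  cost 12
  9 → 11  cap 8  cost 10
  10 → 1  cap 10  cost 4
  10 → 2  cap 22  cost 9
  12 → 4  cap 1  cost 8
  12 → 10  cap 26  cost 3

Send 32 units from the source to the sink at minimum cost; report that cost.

shortest-cost path #1: 6→5→11 push 18 @ unit cost 9 (adds 162)
shortest-cost path #2: 6→12→10→1→11 push 10 @ unit cost 12 (adds 120)
shortest-cost path #3: 6→7→8→1→11 push 3 @ unit cost 21 (adds 63)
shortest-cost path #4: 6→12→4→0→1→8→11 push 1 @ unit cost 25 (adds 25)
total cost = 370

Minimum cost for 32 units: 370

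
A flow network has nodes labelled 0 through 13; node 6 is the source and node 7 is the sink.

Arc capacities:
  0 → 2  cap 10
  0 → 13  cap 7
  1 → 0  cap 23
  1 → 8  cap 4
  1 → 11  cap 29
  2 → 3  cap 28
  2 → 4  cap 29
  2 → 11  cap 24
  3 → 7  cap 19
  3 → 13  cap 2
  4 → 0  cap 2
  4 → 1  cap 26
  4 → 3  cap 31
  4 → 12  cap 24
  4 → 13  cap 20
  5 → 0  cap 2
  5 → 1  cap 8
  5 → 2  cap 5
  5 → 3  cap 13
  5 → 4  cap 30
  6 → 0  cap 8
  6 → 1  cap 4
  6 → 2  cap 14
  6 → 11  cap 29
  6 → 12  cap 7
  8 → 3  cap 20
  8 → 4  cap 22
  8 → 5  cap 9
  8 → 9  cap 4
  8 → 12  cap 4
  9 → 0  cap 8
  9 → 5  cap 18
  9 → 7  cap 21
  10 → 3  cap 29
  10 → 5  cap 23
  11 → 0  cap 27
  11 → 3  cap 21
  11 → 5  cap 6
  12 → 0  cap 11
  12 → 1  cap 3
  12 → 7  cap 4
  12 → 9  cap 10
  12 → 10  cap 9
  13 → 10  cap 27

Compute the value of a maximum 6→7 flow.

augment #1: 6→12→7 bottleneck 4, total now 4
augment #2: 6→2→3→7 bottleneck 14, total now 18
augment #3: 6→11→3→7 bottleneck 5, total now 23
augment #4: 6→12→9→7 bottleneck 3, total now 26
augment #5: 6→1→8→9→7 bottleneck 4, total now 30
augment #6: 6→0→2→4→12→9→7 bottleneck 7, total now 37

Maximum flow value: 37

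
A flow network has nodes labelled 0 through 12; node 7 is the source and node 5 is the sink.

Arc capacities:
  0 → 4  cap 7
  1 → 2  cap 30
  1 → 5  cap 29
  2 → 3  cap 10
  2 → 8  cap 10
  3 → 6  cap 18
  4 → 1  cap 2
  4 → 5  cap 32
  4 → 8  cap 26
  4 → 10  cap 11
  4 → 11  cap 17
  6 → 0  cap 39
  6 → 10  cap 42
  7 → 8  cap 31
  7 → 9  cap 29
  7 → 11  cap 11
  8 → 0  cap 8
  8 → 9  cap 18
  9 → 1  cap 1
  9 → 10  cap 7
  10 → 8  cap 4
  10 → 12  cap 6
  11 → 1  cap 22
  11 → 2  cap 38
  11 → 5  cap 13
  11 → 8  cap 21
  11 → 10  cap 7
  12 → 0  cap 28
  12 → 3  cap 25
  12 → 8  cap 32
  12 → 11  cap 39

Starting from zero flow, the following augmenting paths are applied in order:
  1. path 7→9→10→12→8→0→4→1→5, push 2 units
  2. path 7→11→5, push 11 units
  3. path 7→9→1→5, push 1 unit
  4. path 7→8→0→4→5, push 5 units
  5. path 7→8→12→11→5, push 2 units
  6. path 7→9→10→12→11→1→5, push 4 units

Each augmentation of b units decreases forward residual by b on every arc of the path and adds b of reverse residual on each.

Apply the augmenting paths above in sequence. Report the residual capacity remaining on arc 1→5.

Residual capacity of (1,5): 22

after path 1 (7→9→10→12→8→0→4→1→5, push 2): res(1,5)=27
after path 2 (7→11→5, push 11): res(1,5)=27
after path 3 (7→9→1→5, push 1): res(1,5)=26
after path 4 (7→8→0→4→5, push 5): res(1,5)=26
after path 5 (7→8→12→11→5, push 2): res(1,5)=26
after path 6 (7→9→10→12→11→1→5, push 4): res(1,5)=22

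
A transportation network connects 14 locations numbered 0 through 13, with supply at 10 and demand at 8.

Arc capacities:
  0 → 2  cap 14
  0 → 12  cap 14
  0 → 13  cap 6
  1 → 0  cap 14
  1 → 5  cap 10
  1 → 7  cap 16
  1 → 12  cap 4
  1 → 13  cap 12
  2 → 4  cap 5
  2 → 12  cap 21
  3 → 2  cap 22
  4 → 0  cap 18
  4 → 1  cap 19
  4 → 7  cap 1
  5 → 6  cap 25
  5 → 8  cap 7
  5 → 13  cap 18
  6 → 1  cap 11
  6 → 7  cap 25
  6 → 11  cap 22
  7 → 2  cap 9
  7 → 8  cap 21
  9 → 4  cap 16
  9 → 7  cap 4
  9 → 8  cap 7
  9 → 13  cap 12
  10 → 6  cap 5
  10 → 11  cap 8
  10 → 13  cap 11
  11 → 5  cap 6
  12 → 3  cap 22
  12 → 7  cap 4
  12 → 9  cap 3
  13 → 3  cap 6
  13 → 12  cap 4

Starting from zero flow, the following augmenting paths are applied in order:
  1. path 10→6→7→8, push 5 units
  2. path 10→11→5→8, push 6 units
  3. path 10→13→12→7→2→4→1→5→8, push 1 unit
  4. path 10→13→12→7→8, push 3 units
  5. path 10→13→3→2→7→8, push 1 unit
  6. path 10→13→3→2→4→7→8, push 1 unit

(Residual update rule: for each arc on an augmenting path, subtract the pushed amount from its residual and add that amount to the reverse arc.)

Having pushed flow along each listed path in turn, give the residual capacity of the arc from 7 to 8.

Residual capacity of (7,8): 11

after path 1 (10→6→7→8, push 5): res(7,8)=16
after path 2 (10→11→5→8, push 6): res(7,8)=16
after path 3 (10→13→12→7→2→4→1→5→8, push 1): res(7,8)=16
after path 4 (10→13→12→7→8, push 3): res(7,8)=13
after path 5 (10→13→3→2→7→8, push 1): res(7,8)=12
after path 6 (10→13→3→2→4→7→8, push 1): res(7,8)=11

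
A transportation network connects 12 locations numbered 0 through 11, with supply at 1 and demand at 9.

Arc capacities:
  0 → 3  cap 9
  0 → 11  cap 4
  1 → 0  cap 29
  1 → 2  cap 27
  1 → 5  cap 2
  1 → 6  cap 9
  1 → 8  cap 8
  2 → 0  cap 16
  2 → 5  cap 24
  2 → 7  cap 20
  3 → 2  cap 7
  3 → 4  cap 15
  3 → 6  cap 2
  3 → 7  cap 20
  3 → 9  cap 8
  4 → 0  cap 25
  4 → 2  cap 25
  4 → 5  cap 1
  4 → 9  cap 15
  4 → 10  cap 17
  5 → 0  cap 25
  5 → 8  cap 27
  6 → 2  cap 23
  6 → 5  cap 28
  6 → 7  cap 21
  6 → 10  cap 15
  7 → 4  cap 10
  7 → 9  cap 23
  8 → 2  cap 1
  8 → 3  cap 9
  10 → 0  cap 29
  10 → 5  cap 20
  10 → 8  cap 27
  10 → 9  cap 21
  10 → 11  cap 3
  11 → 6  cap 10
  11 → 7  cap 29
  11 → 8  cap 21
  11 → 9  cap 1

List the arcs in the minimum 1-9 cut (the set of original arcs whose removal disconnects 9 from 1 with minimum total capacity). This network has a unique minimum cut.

augment #1: 1→0→3→9 push 8
augment #2: 1→0→11→9 push 1
augment #3: 1→2→7→9 push 20
augment #4: 1→6→7→9 push 3
augment #5: 1→6→10→9 push 6
augment #6: 1→0→3→4→9 push 1
augment #7: 1→8→3→4→9 push 8
augment #8: 1→0→11→6→10→9 push 3
augment #9: 1→5→8→3→4→9 push 1
max flow = 51; residual-reachable set from 1 gives S-side
cut edges (S→T): {(0,3), (0,11), (1,6), (2,7), (8,3)} total cap 51

Min-cut arcs: {(0,3), (0,11), (1,6), (2,7), (8,3)} (total capacity 51)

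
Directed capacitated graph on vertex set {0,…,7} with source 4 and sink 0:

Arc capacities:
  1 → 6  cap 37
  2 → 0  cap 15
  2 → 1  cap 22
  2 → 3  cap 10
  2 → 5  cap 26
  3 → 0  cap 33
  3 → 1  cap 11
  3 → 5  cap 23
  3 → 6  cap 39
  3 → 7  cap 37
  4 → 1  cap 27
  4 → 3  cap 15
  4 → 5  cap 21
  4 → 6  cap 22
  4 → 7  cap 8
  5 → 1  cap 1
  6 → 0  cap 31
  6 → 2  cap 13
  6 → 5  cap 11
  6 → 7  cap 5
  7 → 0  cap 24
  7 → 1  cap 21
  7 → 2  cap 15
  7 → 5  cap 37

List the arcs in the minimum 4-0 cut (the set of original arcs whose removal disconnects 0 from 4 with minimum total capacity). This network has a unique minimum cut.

Min-cut arcs: {(4,3), (4,7), (6,0), (6,2), (6,7)} (total capacity 72)

augment #1: 4→3→0 push 15
augment #2: 4→6→0 push 22
augment #3: 4→7→0 push 8
augment #4: 4→1→6→0 push 9
augment #5: 4→1→6→2→0 push 13
augment #6: 4→1→6→7→0 push 5
max flow = 72; residual-reachable set from 4 gives S-side
cut edges (S→T): {(4,3), (4,7), (6,0), (6,2), (6,7)} total cap 72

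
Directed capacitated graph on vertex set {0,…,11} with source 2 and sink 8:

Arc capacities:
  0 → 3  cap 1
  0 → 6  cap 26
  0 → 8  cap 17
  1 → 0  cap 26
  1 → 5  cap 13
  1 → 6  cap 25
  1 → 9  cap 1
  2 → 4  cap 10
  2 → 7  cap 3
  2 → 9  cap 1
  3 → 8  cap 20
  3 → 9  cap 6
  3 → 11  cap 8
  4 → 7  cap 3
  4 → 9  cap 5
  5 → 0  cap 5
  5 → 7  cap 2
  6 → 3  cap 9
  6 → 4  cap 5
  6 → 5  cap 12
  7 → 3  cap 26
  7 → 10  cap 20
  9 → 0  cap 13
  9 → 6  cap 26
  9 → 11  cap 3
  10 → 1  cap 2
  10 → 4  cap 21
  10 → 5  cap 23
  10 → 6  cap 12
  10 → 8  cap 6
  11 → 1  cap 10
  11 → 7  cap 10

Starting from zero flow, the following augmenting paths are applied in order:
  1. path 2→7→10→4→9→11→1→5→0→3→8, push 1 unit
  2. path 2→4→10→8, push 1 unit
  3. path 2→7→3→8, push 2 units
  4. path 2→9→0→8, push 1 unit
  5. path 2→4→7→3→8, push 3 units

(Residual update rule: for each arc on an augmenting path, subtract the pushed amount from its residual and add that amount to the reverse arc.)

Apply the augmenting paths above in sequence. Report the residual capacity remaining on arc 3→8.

Residual capacity of (3,8): 14

after path 1 (2→7→10→4→9→11→1→5→0→3→8, push 1): res(3,8)=19
after path 2 (2→4→10→8, push 1): res(3,8)=19
after path 3 (2→7→3→8, push 2): res(3,8)=17
after path 4 (2→9→0→8, push 1): res(3,8)=17
after path 5 (2→4→7→3→8, push 3): res(3,8)=14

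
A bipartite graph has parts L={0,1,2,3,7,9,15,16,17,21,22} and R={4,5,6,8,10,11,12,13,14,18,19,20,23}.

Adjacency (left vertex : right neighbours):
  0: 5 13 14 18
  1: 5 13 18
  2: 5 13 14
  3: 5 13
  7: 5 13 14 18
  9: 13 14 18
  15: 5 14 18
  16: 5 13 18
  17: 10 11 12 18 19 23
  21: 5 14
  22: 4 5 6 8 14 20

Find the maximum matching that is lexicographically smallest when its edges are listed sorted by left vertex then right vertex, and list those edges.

Lex-smallest maximum matching: {(0,5), (1,13), (2,14), (7,18), (17,10), (22,4)}

|M| = 6 (so the lex-smallest maximum matching has 6 edges)
process left vertices in ascending order; for each, take the smallest-labelled available neighbour that still permits 6 edges overall, or leave it unmatched if none does
lex-smallest matching: {0-5, 1-13, 2-14, 7-18, 17-10, 22-4}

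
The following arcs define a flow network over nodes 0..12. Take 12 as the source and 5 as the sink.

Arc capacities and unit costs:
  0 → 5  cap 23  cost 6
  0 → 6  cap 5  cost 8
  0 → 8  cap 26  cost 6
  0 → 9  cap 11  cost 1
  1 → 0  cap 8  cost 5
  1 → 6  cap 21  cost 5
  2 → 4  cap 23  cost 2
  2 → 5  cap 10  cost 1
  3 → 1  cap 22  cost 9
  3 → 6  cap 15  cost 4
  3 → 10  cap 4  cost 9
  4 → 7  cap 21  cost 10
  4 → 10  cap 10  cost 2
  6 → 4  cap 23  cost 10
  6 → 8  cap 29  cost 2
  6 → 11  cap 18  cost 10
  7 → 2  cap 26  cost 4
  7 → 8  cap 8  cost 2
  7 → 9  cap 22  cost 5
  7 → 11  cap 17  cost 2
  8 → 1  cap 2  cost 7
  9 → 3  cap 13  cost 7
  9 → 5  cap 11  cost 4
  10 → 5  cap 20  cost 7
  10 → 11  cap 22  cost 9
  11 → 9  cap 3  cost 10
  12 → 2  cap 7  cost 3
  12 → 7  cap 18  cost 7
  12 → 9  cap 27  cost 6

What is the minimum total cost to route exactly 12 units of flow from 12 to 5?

Minimum cost for 12 units: 78

shortest-cost path #1: 12→2→5 push 7 @ unit cost 4 (adds 28)
shortest-cost path #2: 12→9→5 push 5 @ unit cost 10 (adds 50)
total cost = 78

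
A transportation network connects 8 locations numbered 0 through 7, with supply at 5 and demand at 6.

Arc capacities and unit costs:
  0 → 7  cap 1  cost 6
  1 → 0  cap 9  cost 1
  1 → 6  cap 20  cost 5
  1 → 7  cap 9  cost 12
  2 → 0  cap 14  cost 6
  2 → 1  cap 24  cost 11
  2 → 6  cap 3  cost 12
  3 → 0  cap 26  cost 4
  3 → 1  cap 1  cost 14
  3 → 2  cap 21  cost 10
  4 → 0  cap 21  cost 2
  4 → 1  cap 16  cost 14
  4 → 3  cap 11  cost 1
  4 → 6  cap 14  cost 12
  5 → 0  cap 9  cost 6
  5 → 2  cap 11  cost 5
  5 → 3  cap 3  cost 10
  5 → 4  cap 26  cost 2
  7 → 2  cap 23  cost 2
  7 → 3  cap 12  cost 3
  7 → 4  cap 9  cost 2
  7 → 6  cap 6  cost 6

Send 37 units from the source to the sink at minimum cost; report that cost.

shortest-cost path #1: 5→4→6 push 14 @ unit cost 14 (adds 196)
shortest-cost path #2: 5→4→0→7→6 push 1 @ unit cost 16 (adds 16)
shortest-cost path #3: 5→2→6 push 3 @ unit cost 17 (adds 51)
shortest-cost path #4: 5→2→1→6 push 8 @ unit cost 21 (adds 168)
shortest-cost path #5: 5→4→1→6 push 11 @ unit cost 21 (adds 231)
total cost = 662

Minimum cost for 37 units: 662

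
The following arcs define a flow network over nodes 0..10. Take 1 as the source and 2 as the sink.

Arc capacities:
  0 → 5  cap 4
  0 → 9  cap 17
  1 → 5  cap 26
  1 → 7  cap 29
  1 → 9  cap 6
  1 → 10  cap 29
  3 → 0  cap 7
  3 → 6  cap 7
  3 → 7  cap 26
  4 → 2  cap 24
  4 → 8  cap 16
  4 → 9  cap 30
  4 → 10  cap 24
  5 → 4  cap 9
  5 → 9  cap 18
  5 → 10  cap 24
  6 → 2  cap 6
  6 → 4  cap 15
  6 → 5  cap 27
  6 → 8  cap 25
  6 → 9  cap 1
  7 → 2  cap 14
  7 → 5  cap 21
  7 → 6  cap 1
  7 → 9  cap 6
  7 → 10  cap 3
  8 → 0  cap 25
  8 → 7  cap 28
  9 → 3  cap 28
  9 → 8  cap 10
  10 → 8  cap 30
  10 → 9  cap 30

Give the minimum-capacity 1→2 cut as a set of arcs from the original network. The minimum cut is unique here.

augment #1: 1→7→2 push 14
augment #2: 1→5→4→2 push 9
augment #3: 1→7→6→2 push 1
augment #4: 1→9→3→6→2 push 5
augment #5: 1→9→3→6→4→2 push 1
augment #6: 1→5→9→3→6→4→2 push 1
max flow = 31; residual-reachable set from 1 gives S-side
cut edges (S→T): {(3,6), (5,4), (7,2), (7,6)} total cap 31

Min-cut arcs: {(3,6), (5,4), (7,2), (7,6)} (total capacity 31)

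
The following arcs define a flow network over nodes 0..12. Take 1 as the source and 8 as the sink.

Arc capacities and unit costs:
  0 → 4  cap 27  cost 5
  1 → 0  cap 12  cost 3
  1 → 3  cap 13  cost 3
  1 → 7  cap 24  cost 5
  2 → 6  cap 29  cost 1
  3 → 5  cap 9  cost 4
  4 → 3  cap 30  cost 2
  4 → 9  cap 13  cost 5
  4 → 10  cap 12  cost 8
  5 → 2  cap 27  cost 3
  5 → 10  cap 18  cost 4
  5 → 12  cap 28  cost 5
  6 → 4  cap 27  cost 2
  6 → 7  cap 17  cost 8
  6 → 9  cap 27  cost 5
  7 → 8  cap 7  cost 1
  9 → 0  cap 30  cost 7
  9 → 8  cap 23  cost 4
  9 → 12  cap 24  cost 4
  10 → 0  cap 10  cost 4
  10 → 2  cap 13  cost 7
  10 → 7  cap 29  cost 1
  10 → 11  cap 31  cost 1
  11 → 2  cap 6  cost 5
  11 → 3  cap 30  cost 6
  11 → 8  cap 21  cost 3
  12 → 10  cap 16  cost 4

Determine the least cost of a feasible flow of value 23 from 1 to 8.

shortest-cost path #1: 1→7→8 push 7 @ unit cost 6 (adds 42)
shortest-cost path #2: 1→3→5→10→11→8 push 9 @ unit cost 15 (adds 135)
shortest-cost path #3: 1→0→4→9→8 push 7 @ unit cost 17 (adds 119)
total cost = 296

Minimum cost for 23 units: 296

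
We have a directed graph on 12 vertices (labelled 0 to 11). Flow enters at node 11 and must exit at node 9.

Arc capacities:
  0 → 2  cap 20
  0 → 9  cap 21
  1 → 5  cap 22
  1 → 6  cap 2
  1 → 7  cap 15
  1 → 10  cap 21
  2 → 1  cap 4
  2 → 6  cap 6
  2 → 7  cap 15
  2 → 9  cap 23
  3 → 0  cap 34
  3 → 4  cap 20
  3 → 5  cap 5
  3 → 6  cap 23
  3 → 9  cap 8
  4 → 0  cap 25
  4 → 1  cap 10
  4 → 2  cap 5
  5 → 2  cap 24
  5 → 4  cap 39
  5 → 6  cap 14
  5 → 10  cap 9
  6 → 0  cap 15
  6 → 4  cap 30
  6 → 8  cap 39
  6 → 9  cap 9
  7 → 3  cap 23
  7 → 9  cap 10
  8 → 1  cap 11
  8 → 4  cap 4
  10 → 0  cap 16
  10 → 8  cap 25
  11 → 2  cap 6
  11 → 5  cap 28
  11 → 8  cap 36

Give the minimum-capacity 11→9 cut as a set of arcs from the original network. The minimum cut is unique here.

augment #1: 11→2→9 push 6
augment #2: 11→5→2→9 push 17
augment #3: 11→5→6→9 push 9
augment #4: 11→5→2→7→9 push 2
augment #5: 11→8→1→7→9 push 8
augment #6: 11→8→4→0→9 push 4
augment #7: 11→8→1→6→0→9 push 2
augment #8: 11→8→1→7→3→9 push 1
max flow = 49; residual-reachable set from 11 gives S-side
cut edges (S→T): {(8,1), (8,4), (11,2), (11,5)} total cap 49

Min-cut arcs: {(8,1), (8,4), (11,2), (11,5)} (total capacity 49)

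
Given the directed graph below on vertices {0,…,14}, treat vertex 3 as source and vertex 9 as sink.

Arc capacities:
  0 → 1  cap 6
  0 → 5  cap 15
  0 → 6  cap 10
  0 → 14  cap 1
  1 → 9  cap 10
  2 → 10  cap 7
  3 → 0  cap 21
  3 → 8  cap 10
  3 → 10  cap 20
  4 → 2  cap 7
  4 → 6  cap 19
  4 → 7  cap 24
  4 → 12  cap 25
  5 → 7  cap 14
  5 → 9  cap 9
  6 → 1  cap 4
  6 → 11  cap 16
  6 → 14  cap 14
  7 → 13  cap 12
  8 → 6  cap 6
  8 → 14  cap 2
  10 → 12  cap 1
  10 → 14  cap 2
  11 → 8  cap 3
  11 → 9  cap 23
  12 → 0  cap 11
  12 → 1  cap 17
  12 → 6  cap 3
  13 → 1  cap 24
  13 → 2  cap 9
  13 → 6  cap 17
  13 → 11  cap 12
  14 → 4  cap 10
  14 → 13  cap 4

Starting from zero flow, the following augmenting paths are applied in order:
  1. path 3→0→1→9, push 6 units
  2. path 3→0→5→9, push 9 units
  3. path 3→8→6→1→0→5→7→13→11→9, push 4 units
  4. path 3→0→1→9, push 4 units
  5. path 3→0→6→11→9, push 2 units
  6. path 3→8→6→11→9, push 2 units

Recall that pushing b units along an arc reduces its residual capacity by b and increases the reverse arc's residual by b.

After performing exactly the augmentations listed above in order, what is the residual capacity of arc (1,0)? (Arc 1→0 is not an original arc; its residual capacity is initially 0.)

Residual capacity of (1,0): 6

after path 1 (3→0→1→9, push 6): res(1,0)=6
after path 2 (3→0→5→9, push 9): res(1,0)=6
after path 3 (3→8→6→1→0→5→7→13→11→9, push 4): res(1,0)=2
after path 4 (3→0→1→9, push 4): res(1,0)=6
after path 5 (3→0→6→11→9, push 2): res(1,0)=6
after path 6 (3→8→6→11→9, push 2): res(1,0)=6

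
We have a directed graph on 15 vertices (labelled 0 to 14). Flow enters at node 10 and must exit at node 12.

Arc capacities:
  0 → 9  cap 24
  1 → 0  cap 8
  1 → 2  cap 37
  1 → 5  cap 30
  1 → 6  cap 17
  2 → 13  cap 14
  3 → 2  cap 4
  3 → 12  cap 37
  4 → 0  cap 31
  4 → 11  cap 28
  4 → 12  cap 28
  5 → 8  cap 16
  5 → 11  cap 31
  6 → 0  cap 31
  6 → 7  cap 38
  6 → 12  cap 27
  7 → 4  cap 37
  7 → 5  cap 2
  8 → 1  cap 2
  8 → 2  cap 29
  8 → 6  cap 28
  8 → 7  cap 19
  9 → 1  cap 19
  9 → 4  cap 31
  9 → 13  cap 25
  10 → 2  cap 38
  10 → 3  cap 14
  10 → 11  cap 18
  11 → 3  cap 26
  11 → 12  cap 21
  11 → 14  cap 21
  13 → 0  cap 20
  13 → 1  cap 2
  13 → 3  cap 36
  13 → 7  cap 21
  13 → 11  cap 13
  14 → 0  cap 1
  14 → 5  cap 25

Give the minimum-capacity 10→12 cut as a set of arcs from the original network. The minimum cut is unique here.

Min-cut arcs: {(2,13), (10,3), (10,11)} (total capacity 46)

augment #1: 10→3→12 push 14
augment #2: 10→11→12 push 18
augment #3: 10→2→13→3→12 push 14
max flow = 46; residual-reachable set from 10 gives S-side
cut edges (S→T): {(2,13), (10,3), (10,11)} total cap 46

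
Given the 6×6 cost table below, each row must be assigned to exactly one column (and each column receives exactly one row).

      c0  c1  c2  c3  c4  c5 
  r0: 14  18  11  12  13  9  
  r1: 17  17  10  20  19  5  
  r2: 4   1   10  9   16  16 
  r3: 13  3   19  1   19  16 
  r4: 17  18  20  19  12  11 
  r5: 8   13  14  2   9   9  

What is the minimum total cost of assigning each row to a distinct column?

optimal assignment: row0→col2 (cost 11), row1→col5 (cost 5), row2→col0 (cost 4), row3→col1 (cost 3), row4→col4 (cost 12), row5→col3 (cost 2)
total = 11 + 5 + 4 + 3 + 12 + 2 = 37

Minimum assignment cost: 37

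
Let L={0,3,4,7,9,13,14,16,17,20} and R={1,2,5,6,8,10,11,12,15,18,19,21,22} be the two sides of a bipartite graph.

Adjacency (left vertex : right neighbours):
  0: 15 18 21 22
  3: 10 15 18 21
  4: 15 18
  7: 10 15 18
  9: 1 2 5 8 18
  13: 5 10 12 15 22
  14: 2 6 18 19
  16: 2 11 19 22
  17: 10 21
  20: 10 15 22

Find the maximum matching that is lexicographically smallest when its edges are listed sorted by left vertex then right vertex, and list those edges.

|M| = 9 (so the lex-smallest maximum matching has 9 edges)
process left vertices in ascending order; for each, take the smallest-labelled available neighbour that still permits 9 edges overall, or leave it unmatched if none does
lex-smallest matching: {0-15, 3-10, 4-18, 9-1, 13-5, 14-2, 16-11, 17-21, 20-22}

Lex-smallest maximum matching: {(0,15), (3,10), (4,18), (9,1), (13,5), (14,2), (16,11), (17,21), (20,22)}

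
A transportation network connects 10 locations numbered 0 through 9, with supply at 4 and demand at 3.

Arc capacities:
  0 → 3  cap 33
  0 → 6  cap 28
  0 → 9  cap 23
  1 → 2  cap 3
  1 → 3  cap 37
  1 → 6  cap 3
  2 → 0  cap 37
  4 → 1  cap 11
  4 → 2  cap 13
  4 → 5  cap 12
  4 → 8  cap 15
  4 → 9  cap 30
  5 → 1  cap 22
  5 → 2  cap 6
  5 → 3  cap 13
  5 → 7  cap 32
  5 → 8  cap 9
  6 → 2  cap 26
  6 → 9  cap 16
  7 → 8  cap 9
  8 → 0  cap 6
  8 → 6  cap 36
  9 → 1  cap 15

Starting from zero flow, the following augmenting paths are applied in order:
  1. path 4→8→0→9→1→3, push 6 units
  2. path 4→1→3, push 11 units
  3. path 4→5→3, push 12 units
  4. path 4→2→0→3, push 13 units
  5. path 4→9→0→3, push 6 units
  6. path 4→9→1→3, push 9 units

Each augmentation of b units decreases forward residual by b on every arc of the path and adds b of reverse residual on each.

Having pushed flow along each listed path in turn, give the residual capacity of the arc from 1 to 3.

after path 1 (4→8→0→9→1→3, push 6): res(1,3)=31
after path 2 (4→1→3, push 11): res(1,3)=20
after path 3 (4→5→3, push 12): res(1,3)=20
after path 4 (4→2→0→3, push 13): res(1,3)=20
after path 5 (4→9→0→3, push 6): res(1,3)=20
after path 6 (4→9→1→3, push 9): res(1,3)=11

Residual capacity of (1,3): 11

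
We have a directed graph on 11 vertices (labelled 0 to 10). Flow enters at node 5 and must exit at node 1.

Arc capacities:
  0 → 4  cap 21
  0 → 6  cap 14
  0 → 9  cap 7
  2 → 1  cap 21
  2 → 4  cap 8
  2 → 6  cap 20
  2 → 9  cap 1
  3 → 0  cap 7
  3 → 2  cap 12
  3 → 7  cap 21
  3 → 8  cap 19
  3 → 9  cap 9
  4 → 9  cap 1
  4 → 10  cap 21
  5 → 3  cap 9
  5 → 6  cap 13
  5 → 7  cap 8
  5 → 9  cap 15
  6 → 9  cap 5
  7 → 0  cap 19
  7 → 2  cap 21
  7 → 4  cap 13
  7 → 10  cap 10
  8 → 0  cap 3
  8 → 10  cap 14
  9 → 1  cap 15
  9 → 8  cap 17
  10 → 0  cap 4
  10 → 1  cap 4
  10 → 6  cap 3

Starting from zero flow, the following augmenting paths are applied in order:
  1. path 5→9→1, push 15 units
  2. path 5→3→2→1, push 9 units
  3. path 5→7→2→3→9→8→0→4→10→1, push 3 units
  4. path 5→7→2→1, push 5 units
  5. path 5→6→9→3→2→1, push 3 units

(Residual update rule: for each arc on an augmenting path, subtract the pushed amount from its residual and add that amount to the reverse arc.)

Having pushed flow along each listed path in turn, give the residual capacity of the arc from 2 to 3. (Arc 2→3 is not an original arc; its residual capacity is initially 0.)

Residual capacity of (2,3): 9

after path 1 (5→9→1, push 15): res(2,3)=0
after path 2 (5→3→2→1, push 9): res(2,3)=9
after path 3 (5→7→2→3→9→8→0→4→10→1, push 3): res(2,3)=6
after path 4 (5→7→2→1, push 5): res(2,3)=6
after path 5 (5→6→9→3→2→1, push 3): res(2,3)=9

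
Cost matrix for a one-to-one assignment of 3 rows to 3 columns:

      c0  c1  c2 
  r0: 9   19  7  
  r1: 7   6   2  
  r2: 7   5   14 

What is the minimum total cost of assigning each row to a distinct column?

Minimum assignment cost: 16

optimal assignment: row0→col0 (cost 9), row1→col2 (cost 2), row2→col1 (cost 5)
total = 9 + 2 + 5 = 16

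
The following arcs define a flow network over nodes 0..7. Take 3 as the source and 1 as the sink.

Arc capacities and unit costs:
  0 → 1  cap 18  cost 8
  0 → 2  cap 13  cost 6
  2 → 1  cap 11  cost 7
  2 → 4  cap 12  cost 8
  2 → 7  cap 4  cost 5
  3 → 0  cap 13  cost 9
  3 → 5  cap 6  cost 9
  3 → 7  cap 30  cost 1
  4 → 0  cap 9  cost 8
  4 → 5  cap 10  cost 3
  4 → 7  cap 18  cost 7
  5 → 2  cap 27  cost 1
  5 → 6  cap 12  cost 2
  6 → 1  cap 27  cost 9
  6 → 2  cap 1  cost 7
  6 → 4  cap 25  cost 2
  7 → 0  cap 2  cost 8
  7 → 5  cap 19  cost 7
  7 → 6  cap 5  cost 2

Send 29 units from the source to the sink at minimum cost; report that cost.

shortest-cost path #1: 3→7→6→1 push 5 @ unit cost 12 (adds 60)
shortest-cost path #2: 3→7→5→2→1 push 11 @ unit cost 16 (adds 176)
shortest-cost path #3: 3→0→1 push 13 @ unit cost 17 (adds 221)
total cost = 457

Minimum cost for 29 units: 457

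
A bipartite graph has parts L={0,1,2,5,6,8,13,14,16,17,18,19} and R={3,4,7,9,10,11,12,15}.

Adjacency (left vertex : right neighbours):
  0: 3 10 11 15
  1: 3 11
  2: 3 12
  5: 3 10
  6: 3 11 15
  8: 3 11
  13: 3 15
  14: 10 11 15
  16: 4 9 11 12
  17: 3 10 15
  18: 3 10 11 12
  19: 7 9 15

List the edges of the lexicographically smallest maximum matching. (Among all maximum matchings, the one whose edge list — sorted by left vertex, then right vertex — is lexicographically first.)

|M| = 7 (so the lex-smallest maximum matching has 7 edges)
process left vertices in ascending order; for each, take the smallest-labelled available neighbour that still permits 7 edges overall, or leave it unmatched if none does
lex-smallest matching: {0-3, 1-11, 2-12, 5-10, 6-15, 16-4, 19-7}

Lex-smallest maximum matching: {(0,3), (1,11), (2,12), (5,10), (6,15), (16,4), (19,7)}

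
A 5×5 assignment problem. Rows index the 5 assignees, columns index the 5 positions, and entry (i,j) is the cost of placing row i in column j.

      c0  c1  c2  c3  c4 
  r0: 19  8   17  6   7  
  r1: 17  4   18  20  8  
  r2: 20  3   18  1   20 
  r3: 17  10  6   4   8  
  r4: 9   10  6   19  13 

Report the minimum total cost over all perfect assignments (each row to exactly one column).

Minimum assignment cost: 27

optimal assignment: row0→col4 (cost 7), row1→col1 (cost 4), row2→col3 (cost 1), row3→col2 (cost 6), row4→col0 (cost 9)
total = 7 + 4 + 1 + 6 + 9 = 27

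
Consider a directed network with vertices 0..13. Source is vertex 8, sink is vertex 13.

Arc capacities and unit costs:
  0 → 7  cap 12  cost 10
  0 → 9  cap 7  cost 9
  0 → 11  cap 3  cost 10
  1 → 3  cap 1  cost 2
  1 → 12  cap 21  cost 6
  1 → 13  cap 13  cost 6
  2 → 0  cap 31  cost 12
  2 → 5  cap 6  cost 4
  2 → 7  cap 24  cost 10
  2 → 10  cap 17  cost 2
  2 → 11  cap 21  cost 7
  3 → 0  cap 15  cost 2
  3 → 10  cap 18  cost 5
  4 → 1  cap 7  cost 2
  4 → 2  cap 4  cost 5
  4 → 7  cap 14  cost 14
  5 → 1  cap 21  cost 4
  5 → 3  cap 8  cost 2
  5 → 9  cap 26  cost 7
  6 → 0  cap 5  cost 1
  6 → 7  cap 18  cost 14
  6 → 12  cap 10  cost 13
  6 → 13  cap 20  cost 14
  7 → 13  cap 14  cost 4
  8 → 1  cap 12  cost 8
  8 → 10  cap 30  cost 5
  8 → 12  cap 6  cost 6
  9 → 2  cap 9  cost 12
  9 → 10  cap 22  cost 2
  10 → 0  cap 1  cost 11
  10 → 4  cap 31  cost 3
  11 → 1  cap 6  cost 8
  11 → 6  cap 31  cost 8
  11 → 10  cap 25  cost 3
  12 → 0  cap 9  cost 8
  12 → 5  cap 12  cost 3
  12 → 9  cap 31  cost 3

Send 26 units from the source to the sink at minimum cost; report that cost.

Minimum cost for 26 units: 522

shortest-cost path #1: 8→1→13 push 12 @ unit cost 14 (adds 168)
shortest-cost path #2: 8→10→4→1→13 push 1 @ unit cost 16 (adds 16)
shortest-cost path #3: 8→10→4→7→13 push 13 @ unit cost 26 (adds 338)
total cost = 522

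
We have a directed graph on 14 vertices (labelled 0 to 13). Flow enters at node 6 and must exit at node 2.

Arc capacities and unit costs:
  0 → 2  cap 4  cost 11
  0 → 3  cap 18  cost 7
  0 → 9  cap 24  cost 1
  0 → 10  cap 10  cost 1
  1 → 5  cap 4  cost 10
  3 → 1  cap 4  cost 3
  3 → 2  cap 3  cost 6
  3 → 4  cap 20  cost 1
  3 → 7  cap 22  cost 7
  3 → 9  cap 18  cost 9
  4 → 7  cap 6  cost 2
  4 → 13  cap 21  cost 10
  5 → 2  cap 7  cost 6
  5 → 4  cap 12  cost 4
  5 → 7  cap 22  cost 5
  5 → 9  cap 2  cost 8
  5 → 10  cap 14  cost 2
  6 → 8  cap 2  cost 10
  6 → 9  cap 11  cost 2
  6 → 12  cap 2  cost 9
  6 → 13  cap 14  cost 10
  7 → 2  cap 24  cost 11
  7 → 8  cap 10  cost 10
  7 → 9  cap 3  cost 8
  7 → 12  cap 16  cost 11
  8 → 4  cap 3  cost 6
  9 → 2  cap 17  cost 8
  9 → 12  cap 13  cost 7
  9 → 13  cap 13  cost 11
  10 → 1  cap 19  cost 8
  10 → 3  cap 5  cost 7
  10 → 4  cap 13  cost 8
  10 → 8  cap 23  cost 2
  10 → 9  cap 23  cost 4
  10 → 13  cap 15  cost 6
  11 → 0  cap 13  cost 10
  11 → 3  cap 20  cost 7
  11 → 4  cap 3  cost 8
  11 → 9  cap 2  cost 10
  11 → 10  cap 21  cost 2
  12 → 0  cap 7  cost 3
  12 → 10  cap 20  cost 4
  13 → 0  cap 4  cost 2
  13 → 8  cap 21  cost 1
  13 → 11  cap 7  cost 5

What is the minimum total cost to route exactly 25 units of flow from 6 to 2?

Minimum cost for 25 units: 470

shortest-cost path #1: 6→9→2 push 11 @ unit cost 10 (adds 110)
shortest-cost path #2: 6→12→0→9→2 push 2 @ unit cost 21 (adds 42)
shortest-cost path #3: 6→13→0→9→2 push 4 @ unit cost 21 (adds 84)
shortest-cost path #4: 6→13→11→3→2 push 3 @ unit cost 28 (adds 84)
shortest-cost path #5: 6→8→4→7→2 push 2 @ unit cost 29 (adds 58)
shortest-cost path #6: 6→13→8→4→7→2 push 1 @ unit cost 30 (adds 30)
shortest-cost path #7: 6→13→11→10→9→0→2 push 2 @ unit cost 31 (adds 62)
total cost = 470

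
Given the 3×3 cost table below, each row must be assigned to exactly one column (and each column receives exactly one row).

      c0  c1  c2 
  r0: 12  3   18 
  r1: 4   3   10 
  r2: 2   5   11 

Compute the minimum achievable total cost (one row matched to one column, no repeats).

optimal assignment: row0→col1 (cost 3), row1→col2 (cost 10), row2→col0 (cost 2)
total = 3 + 10 + 2 = 15

Minimum assignment cost: 15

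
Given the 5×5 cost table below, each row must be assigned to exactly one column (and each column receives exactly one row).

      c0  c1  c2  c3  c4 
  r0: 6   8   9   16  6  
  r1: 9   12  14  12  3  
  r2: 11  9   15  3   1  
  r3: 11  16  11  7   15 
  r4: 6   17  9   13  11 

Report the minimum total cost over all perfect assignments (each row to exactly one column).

optimal assignment: row0→col1 (cost 8), row1→col4 (cost 3), row2→col3 (cost 3), row3→col2 (cost 11), row4→col0 (cost 6)
total = 8 + 3 + 3 + 11 + 6 = 31

Minimum assignment cost: 31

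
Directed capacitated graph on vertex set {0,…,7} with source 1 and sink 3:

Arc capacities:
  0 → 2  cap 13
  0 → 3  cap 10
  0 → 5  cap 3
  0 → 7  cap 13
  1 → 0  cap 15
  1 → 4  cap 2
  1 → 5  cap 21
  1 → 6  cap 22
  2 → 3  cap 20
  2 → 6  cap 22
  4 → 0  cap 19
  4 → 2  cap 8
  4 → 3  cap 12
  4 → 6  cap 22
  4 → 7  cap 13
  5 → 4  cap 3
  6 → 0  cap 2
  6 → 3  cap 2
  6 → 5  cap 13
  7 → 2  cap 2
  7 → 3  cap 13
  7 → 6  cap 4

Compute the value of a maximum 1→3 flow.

Maximum flow value: 24

augment #1: 1→0→3 bottleneck 10, total now 10
augment #2: 1→4→3 bottleneck 2, total now 12
augment #3: 1→6→3 bottleneck 2, total now 14
augment #4: 1→0→2→3 bottleneck 5, total now 19
augment #5: 1→5→4→3 bottleneck 3, total now 22
augment #6: 1→6→0→2→3 bottleneck 2, total now 24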